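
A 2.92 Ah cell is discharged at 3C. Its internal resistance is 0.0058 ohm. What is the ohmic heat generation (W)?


Step 1: I = C_rate * capacity = 3 * 2.92 = 8.76 A
Step 2: Q = I^2 * R = 8.76^2 * 0.0058 = 76.738 * 0.0058 = 0.4451 W

0.4451 W


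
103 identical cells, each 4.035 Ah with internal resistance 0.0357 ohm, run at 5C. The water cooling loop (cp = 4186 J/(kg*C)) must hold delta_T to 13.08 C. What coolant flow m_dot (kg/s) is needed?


Step 1: I = 5 * 4.035 = 20.175 A
Step 2: Q_cell = I^2 * R = 20.175^2 * 0.0357 = 14.531 W
Step 3: Q_total = 103 * 14.531 = 1496.7 W
Step 4: m_dot = Q_total / (cp * dT) = 1496.7 / (4186 * 13.08) = 0.02734 kg/s

0.02734 kg/s


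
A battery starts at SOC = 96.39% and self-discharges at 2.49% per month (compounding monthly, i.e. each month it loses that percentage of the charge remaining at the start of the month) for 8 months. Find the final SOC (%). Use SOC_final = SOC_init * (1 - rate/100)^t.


decay = (1 - 2.49/100)^8 = 0.81732
SOC_final = 96.39 * 0.81732 = 78.78%

78.78%


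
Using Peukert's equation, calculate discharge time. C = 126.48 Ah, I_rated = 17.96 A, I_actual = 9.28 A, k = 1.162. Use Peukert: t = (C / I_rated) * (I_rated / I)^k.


Step 1: t_rated = C / I_rated = 126.48 / 17.96 = 7.0423 hr
Step 2: ratio = 17.96 / 9.28 = 1.9353
Step 3: ratio^k = 1.9353^1.162 = 2.1538
Step 4: t = t_rated * ratio^k = 7.0423 * 2.1538 = 15.17 hr

15.17 hr


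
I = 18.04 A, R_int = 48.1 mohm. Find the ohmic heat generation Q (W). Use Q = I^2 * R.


Convert: R = 48.1 mohm = 0.0481 ohm
Q = I^2 * R = 18.04^2 * 0.0481 = 15.65 W

15.65 W


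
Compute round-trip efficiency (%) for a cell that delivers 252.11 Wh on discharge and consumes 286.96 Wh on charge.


Round-trip efficiency = 252.11/286.96 * 100% = 87.86%

87.86%


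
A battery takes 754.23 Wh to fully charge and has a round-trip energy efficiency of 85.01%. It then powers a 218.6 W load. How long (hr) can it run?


Step 1: E_discharge = eta/100 * E_charge = 85.01/100 * 754.23 = 641.17 Wh
Step 2: t = E_discharge / P = 641.17 / 218.6 = 2.933 hr

2.933 hr


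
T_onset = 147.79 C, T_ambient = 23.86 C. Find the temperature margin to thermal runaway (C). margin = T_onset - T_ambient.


Safety margin = 147.79 C - 23.86 C = 123.93 C

123.93 C


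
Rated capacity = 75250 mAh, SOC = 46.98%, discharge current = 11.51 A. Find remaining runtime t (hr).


Convert: C_total = 75250 mAh = 75.25 Ah
Step 1: remaining = SOC/100 * C_total = 46.98/100 * 75.25 = 35.352 Ah
Step 2: t = remaining / I = 35.352 / 11.51 = 3.071 hr

3.071 hr


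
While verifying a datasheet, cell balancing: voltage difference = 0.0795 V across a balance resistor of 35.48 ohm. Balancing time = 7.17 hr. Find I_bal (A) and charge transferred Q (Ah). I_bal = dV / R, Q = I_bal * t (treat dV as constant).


I_bal = dV / R = 0.0795 / 35.48 = 0.0022407 A
Q = I_bal * t = 0.0022407 * 7.17 = 0.01607 Ah

I=0.0022407 A, Q=0.01607 Ah


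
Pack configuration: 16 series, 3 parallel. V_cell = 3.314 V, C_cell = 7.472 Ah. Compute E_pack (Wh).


V_pack = 16 * 3.314 = 53.024 V
C_pack = 3 * 7.472 = 22.416 Ah
E = V_pack * C_pack = 53.024 * 22.416 = 1189 Wh

1189 Wh


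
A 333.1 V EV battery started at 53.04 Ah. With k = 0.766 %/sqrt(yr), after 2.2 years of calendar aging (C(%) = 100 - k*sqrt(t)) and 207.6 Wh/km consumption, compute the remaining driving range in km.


Step 1: capacity retention = 100 - 0.766 * sqrt(2.2) = 100 - 0.766 * 1.4832 = 98.864%
Step 2: C_now = 53.04 * 98.864/100 = 52.437 Ah
Step 3: E_pack = V * C_now = 333.1 * 52.437 = 17467 Wh
Step 4: range = E_pack / consumption = 17467 / 207.6 = 84.14 km

84.14 km


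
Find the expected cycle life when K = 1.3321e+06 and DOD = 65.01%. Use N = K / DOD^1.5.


DOD^1.5 = 524.17
N = K / DOD^1.5 = 1.3321e+06 / 524.17 = 2541

2541 cycles


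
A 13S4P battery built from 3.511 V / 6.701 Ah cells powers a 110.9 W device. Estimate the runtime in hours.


Step 1: E_pack = Ns * V_cell * Np * C_cell = 13 * 3.511 * 4 * 6.701 = 1223.4 Wh
Step 2: t = E_pack / P = 1223.4 / 110.9 = 11.03 hr

11.03 hr


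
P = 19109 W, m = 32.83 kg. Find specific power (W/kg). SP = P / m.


SP = P / m = 19109 / 32.83 = 582.1 W/kg

582.1 W/kg


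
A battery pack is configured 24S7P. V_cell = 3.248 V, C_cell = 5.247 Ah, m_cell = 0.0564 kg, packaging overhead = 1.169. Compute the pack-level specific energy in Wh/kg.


Step 1: V_pack = 24 * 3.248 = 77.952 V
Step 2: C_pack = 7 * 5.247 = 36.729 Ah
Step 3: E_pack = V_pack * C_pack = 77.952 * 36.729 = 2863.1 Wh
Step 4: m_pack = 24 * 7 * 0.0564 * 1.169 = 11.077 kg
Step 5: ED = E_pack / m_pack = 2863.1 / 11.077 = 258.5 Wh/kg

258.5 Wh/kg


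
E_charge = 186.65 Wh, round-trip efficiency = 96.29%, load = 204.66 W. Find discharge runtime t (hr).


Step 1: E_discharge = eta/100 * E_charge = 96.29/100 * 186.65 = 179.73 Wh
Step 2: t = E_discharge / P = 179.73 / 204.66 = 0.8782 hr

0.8782 hr


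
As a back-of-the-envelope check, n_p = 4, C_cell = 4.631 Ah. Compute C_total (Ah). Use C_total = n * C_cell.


C_total = 4 * 4.631 = 18.524 Ah

18.524 Ah


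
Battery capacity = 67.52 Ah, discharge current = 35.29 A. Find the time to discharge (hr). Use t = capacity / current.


t = capacity / current = 67.52 / 35.29 = 1.913 hr

1.913 hr


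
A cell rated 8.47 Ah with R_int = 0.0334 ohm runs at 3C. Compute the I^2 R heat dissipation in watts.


Step 1: I = C_rate * capacity = 3 * 8.47 = 25.41 A
Step 2: Q = I^2 * R = 25.41^2 * 0.0334 = 645.67 * 0.0334 = 21.57 W

21.57 W


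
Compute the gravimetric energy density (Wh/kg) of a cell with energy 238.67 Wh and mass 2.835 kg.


ED = E / m = 238.67 / 2.835 = 84.19 Wh/kg

84.19 Wh/kg


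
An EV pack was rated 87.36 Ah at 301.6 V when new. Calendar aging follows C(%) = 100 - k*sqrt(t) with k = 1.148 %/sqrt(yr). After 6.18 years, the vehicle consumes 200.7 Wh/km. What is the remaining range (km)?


Step 1: capacity retention = 100 - 1.148 * sqrt(6.18) = 100 - 1.148 * 2.486 = 97.146%
Step 2: C_now = 87.36 * 97.146/100 = 84.867 Ah
Step 3: E_pack = V * C_now = 301.6 * 84.867 = 25596 Wh
Step 4: range = E_pack / consumption = 25596 / 200.7 = 127.5 km

127.5 km


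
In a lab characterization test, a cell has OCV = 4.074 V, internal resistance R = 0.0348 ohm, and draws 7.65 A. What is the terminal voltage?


V = OCV - I*R = 4.074 - 7.65 * 0.0348 = 3.808 V

3.808 V


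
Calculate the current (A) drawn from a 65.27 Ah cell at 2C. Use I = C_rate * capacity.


I = C_rate * capacity = 2 * 65.27 = 130.54 A

130.54 A


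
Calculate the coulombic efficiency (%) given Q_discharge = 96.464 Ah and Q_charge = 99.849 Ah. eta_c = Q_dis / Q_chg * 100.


Coulombic efficiency = 96.464/99.849 * 100% = 96.61%

96.61%


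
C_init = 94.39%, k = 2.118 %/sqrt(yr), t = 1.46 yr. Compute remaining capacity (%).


sqrt(t) = sqrt(1.46) = 1.2083
C_final = 94.39 - 2.118 * 1.2083 = 91.83%

91.83%


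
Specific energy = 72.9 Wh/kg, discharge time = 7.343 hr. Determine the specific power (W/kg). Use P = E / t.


P_specific = E / t = 72.9 / 7.343 = 9.928 W/kg

9.928 W/kg


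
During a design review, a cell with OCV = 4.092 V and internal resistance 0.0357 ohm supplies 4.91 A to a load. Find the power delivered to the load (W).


Step 1: V_terminal = OCV - I*R = 4.092 - 4.91 * 0.0357 = 3.9167 V
Step 2: P_out = V_terminal * I = 3.9167 * 4.91 = 19.23 W

19.23 W


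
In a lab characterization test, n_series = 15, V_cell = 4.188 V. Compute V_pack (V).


Series voltages add: 15 * 4.188 V = 62.82 V

62.82 V


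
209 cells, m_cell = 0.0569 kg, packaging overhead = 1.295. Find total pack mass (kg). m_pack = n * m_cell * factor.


Cell mass sum = 209 * 0.0569 = 11.892 kg
With overhead 1.295: m_pack = 11.892 * 1.295 = 15.40 kg

15.40 kg


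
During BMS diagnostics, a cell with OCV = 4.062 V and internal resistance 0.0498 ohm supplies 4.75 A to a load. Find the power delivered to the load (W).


Step 1: V_terminal = OCV - I*R = 4.062 - 4.75 * 0.0498 = 3.8255 V
Step 2: P_out = V_terminal * I = 3.8255 * 4.75 = 18.17 W

18.17 W


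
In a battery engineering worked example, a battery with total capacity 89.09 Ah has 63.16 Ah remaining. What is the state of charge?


SOC% = 63.16 / 89.09 * 100 = 70.89%

70.89%


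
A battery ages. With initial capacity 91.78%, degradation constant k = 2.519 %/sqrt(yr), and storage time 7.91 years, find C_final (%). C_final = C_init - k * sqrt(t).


sqrt(t) = sqrt(7.91) = 2.8125
C_final = 91.78 - 2.519 * 2.8125 = 84.70%

84.70%


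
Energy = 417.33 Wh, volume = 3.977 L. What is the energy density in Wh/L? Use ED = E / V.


Volumetric ED = 417.33 Wh / 3.977 L = 104.9 Wh/L

104.9 Wh/L


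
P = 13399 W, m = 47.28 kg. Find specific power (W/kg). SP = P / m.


SP = P / m = 13399 / 47.28 = 283.4 W/kg

283.4 W/kg


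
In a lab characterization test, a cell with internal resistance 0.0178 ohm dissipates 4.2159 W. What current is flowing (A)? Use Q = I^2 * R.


I = sqrt(Q / R) = sqrt(4.2159 / 0.0178) = sqrt(236.85) = 15.39 A

15.39 A


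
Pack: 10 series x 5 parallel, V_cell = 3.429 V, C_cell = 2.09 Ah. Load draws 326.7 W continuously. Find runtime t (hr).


Step 1: E_pack = Ns * V_cell * Np * C_cell = 10 * 3.429 * 5 * 2.09 = 358.33 Wh
Step 2: t = E_pack / P = 358.33 / 326.7 = 1.097 hr

1.097 hr


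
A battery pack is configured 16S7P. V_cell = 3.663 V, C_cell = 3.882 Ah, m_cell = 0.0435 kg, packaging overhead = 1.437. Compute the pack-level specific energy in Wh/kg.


Step 1: V_pack = 16 * 3.663 = 58.608 V
Step 2: C_pack = 7 * 3.882 = 27.174 Ah
Step 3: E_pack = V_pack * C_pack = 58.608 * 27.174 = 1592.6 Wh
Step 4: m_pack = 16 * 7 * 0.0435 * 1.437 = 7.0011 kg
Step 5: ED = E_pack / m_pack = 1592.6 / 7.0011 = 227.5 Wh/kg

227.5 Wh/kg


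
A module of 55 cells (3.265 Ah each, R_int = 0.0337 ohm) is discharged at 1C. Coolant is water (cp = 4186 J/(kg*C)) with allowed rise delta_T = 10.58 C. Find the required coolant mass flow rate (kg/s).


Step 1: I = 1 * 3.265 = 3.265 A
Step 2: Q_cell = I^2 * R = 3.265^2 * 0.0337 = 0.35925 W
Step 3: Q_total = 55 * 0.35925 = 19.759 W
Step 4: m_dot = Q_total / (cp * dT) = 19.759 / (4186 * 10.58) = 4.461e-04 kg/s

4.461e-04 kg/s


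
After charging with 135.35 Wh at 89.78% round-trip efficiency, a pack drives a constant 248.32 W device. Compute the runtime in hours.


Step 1: E_discharge = eta/100 * E_charge = 89.78/100 * 135.35 = 121.52 Wh
Step 2: t = E_discharge / P = 121.52 / 248.32 = 0.4894 hr

0.4894 hr


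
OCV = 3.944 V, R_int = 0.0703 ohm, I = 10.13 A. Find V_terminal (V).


V = OCV - I*R = 3.944 - 10.13 * 0.0703 = 3.232 V

3.232 V


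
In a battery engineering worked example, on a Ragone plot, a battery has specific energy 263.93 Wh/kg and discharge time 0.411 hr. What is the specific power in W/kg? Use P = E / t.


P_specific = E / t = 263.93 / 0.411 = 642.2 W/kg

642.2 W/kg


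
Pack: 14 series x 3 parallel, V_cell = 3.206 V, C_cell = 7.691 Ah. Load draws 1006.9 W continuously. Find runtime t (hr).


Step 1: E_pack = Ns * V_cell * Np * C_cell = 14 * 3.206 * 3 * 7.691 = 1035.6 Wh
Step 2: t = E_pack / P = 1035.6 / 1006.9 = 1.029 hr

1.029 hr


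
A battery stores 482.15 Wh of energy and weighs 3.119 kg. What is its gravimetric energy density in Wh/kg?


ED = E / m = 482.15 / 3.119 = 154.6 Wh/kg

154.6 Wh/kg


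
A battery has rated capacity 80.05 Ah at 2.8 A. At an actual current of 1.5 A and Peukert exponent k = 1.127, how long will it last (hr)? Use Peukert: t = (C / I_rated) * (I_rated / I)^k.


t_rated = C / I_rated = 80.05 / 2.8 = 28.589 hr
(I_rated/I)^k = (1.8667)^1.127 = 2.0207
t = t_rated * (I_rated/I)^k = 28.589 * 2.0207 = 57.77 hr

57.77 hr


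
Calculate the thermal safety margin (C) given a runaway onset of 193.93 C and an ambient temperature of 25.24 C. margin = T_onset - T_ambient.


margin = T_onset - T_ambient = 193.93 - 25.24 = 168.69 C

168.69 C


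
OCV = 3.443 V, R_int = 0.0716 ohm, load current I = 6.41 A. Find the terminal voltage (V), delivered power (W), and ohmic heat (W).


Step 1: V_terminal = OCV - I*R = 3.443 - 6.41 * 0.0716 = 2.984 V
Step 2: P_out = V_terminal * I = 2.984 * 6.41 = 19.13 W
Step 3: Q = I^2 * R = 6.41^2 * 0.0716 = 2.942 W

V=2.984 V, P=19.13 W, Q=2.942 W


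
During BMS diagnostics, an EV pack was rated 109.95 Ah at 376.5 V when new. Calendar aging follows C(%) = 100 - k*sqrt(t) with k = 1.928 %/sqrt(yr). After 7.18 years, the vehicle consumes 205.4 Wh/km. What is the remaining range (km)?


Step 1: capacity retention = 100 - 1.928 * sqrt(7.18) = 100 - 1.928 * 2.6796 = 94.834%
Step 2: C_now = 109.95 * 94.834/100 = 104.27 Ah
Step 3: E_pack = V * C_now = 376.5 * 104.27 = 39258 Wh
Step 4: range = E_pack / consumption = 39258 / 205.4 = 191.1 km

191.1 km


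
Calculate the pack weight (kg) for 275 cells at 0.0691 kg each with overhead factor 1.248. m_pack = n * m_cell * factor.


Cell mass sum = 275 * 0.0691 = 19.003 kg
With overhead 1.248: m_pack = 19.003 * 1.248 = 23.72 kg

23.72 kg


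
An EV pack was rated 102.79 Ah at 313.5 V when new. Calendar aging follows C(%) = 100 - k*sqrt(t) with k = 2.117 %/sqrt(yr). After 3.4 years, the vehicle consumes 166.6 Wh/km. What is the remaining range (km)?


Step 1: capacity retention = 100 - 2.117 * sqrt(3.4) = 100 - 2.117 * 1.8439 = 96.096%
Step 2: C_now = 102.79 * 96.096/100 = 98.777 Ah
Step 3: E_pack = V * C_now = 313.5 * 98.777 = 30967 Wh
Step 4: range = E_pack / consumption = 30967 / 166.6 = 185.9 km

185.9 km


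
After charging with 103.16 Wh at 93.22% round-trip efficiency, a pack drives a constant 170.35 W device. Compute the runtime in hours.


Step 1: E_discharge = eta/100 * E_charge = 93.22/100 * 103.16 = 96.166 Wh
Step 2: t = E_discharge / P = 96.166 / 170.35 = 0.5645 hr

0.5645 hr


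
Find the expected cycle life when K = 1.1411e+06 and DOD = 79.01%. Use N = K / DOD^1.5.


Step 1: DOD^1.5 = 79.01^1.5 = 702.3
Step 2: N = 1.1411e+06 / 702.3 = 1625 cycles

1625 cycles


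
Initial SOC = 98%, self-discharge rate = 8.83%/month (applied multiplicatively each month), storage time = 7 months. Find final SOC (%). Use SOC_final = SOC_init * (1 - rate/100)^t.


Monthly retention factor = 1 - 8.83/100 = 0.9117
Over 7 months: factor^7 = 0.52356
SOC_final = 98 * 0.52356 = 51.31%

51.31%


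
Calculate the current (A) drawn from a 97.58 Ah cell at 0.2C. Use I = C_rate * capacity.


At 0.2C: I = 0.2 * 97.58 Ah = 19.516 A

19.516 A


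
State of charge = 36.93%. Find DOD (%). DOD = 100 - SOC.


DOD = 100 - SOC = 100 - 36.93 = 63.07%

63.07%


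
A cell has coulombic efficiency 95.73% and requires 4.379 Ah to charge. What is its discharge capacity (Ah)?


Q_dis = eta/100 * Q_chg = 95.73/100 * 4.379 = 4.192 Ah

4.192 Ah


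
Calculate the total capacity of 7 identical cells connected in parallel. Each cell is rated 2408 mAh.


Convert: C_cell = 2408 mAh = 2.408 Ah
C_total = 7 * 2.408 = 16.856 Ah

16.856 Ah


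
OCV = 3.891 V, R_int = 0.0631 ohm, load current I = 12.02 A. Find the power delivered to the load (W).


Step 1: V_terminal = OCV - I*R = 3.891 - 12.02 * 0.0631 = 3.1325 V
Step 2: P_out = V_terminal * I = 3.1325 * 12.02 = 37.65 W

37.65 W


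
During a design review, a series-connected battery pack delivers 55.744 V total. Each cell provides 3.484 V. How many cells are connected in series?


n = V_pack / V_cell = 55.744 / 3.484 = 16

16


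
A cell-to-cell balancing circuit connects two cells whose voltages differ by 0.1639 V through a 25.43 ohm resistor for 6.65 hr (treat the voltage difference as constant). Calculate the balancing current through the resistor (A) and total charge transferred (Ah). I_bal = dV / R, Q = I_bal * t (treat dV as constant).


I_bal = dV / R = 0.1639 / 25.43 = 0.0064451 A
Q = I_bal * t = 0.0064451 * 6.65 = 0.04286 Ah

I=0.0064451 A, Q=0.04286 Ah


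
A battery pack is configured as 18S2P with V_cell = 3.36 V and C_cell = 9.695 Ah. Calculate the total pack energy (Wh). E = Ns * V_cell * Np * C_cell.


V_pack = 18 * 3.36 = 60.48 V
C_pack = 2 * 9.695 = 19.39 Ah
E = V_pack * C_pack = 60.48 * 19.39 = 1173 Wh

1173 Wh


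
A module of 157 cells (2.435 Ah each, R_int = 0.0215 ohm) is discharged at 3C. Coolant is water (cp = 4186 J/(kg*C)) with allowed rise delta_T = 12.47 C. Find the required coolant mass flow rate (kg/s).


Step 1: I = 3 * 2.435 = 7.305 A
Step 2: Q_cell = I^2 * R = 7.305^2 * 0.0215 = 1.1473 W
Step 3: Q_total = 157 * 1.1473 = 180.13 W
Step 4: m_dot = Q_total / (cp * dT) = 180.13 / (4186 * 12.47) = 0.003451 kg/s

0.003451 kg/s


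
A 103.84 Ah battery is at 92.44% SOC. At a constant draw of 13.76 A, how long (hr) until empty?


Step 1: remaining = SOC/100 * C_total = 92.44/100 * 103.84 = 95.99 Ah
Step 2: t = remaining / I = 95.99 / 13.76 = 6.976 hr

6.976 hr


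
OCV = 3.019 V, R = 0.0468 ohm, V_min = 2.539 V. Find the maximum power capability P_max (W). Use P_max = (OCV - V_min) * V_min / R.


dV = OCV - V_min = 0.48 V (so I_max = dV / R)
P_max = dV * V_min / R = 0.48 * 2.539 / 0.0468 = 26.04 W

26.04 W


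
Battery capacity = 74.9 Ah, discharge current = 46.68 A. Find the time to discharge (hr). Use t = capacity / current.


Runtime = 74.9 Ah / 46.68 A = 1.605 hr

1.605 hr


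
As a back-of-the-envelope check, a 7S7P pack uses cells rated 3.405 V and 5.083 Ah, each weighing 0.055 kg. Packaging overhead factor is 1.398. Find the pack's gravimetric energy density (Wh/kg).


Step 1: V_pack = 7 * 3.405 = 23.835 V
Step 2: C_pack = 7 * 5.083 = 35.581 Ah
Step 3: E_pack = V_pack * C_pack = 23.835 * 35.581 = 848.07 Wh
Step 4: m_pack = 7 * 7 * 0.055 * 1.398 = 3.7676 kg
Step 5: ED = E_pack / m_pack = 848.07 / 3.7676 = 225.1 Wh/kg

225.1 Wh/kg


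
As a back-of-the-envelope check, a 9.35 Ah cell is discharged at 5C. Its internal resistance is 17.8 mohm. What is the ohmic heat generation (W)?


Convert: R = 17.8 mohm = 0.0178 ohm
Step 1: I = C_rate * capacity = 5 * 9.35 = 46.75 A
Step 2: Q = I^2 * R = 46.75^2 * 0.0178 = 2185.6 * 0.0178 = 38.90 W

38.90 W


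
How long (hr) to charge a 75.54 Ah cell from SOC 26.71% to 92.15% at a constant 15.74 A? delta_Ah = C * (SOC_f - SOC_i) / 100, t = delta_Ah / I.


Step 1: dSOC = 92.15% - 26.71% = 65.44%
Step 2: delta_Ah = 75.54 * 65.44 / 100 = 49.433 Ah
Step 3: t = 49.433 / 15.74 = 3.141 hr

3.141 hr


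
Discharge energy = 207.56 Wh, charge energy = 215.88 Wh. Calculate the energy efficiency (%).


eta_e = E_dis / E_chg * 100 = 207.56 / 215.88 * 100 = 96.15%

96.15%


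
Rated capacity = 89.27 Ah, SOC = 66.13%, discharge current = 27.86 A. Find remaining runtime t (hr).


Step 1: remaining = SOC/100 * C_total = 66.13/100 * 89.27 = 59.034 Ah
Step 2: t = remaining / I = 59.034 / 27.86 = 2.119 hr

2.119 hr


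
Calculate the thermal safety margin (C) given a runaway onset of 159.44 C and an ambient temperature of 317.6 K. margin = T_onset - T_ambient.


Convert: T_ambient = 317.6 K = 44.45 C
margin = 159.44 - 44.45 = 114.99 C

114.99 C


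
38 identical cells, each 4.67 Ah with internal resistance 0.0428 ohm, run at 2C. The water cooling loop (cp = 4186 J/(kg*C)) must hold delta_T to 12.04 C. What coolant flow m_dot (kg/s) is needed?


Step 1: I = 2 * 4.67 = 9.34 A
Step 2: Q_cell = I^2 * R = 9.34^2 * 0.0428 = 3.7337 W
Step 3: Q_total = 38 * 3.7337 = 141.88 W
Step 4: m_dot = Q_total / (cp * dT) = 141.88 / (4186 * 12.04) = 0.002815 kg/s

0.002815 kg/s


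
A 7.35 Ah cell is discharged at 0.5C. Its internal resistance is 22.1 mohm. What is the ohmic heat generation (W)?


Convert: R = 22.1 mohm = 0.0221 ohm
Step 1: I = C_rate * capacity = 0.5 * 7.35 = 3.675 A
Step 2: Q = I^2 * R = 3.675^2 * 0.0221 = 13.506 * 0.0221 = 0.2985 W

0.2985 W


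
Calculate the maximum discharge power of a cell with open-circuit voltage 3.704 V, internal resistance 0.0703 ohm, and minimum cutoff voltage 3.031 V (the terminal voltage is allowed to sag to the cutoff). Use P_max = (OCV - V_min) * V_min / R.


P_max = (OCV - V_min) * V_min / R = (3.704 - 3.031) * 3.031 / 0.0703 = 0.673 * 3.031 / 0.0703 = 29.02 W

29.02 W


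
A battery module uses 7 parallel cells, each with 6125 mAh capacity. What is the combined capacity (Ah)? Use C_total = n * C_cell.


Convert: C_cell = 6125 mAh = 6.125 Ah
C_total = 7 * 6.125 = 42.875 Ah

42.875 Ah


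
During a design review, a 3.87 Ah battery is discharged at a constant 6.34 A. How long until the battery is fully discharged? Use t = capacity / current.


Runtime = 3.87 Ah / 6.34 A = 0.6104 hr

0.6104 hr


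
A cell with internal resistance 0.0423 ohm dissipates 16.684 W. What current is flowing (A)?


I = sqrt(Q / R) = sqrt(16.684 / 0.0423) = sqrt(394.42) = 19.86 A

19.86 A


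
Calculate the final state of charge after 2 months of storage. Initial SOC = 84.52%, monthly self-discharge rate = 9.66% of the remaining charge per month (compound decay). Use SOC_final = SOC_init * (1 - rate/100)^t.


Monthly retention factor = 1 - 9.66/100 = 0.9034
Over 2 months: factor^2 = 0.81613
SOC_final = 84.52 * 0.81613 = 68.98%

68.98%


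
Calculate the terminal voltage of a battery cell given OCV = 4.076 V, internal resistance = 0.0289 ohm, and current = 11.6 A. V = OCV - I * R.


V = OCV - I*R = 4.076 - 11.6 * 0.0289 = 3.741 V

3.741 V


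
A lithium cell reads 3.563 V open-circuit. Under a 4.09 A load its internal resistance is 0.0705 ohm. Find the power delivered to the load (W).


Step 1: V_terminal = OCV - I*R = 3.563 - 4.09 * 0.0705 = 3.2747 V
Step 2: P_out = V_terminal * I = 3.2747 * 4.09 = 13.39 W

13.39 W


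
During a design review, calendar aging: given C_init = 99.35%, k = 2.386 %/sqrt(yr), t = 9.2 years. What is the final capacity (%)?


Step 1: sqrt(9.2 yr) = 3.0332
Step 2: drop = 2.386 * 3.0332 = 7.2372
Step 3: C_final = 99.35 - 7.2372 = 92.11%

92.11%


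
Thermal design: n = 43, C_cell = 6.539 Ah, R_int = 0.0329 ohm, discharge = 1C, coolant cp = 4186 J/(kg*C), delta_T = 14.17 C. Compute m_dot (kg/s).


Step 1: I = 1 * 6.539 = 6.539 A
Step 2: Q_cell = I^2 * R = 6.539^2 * 0.0329 = 1.4068 W
Step 3: Q_total = 43 * 1.4068 = 60.492 W
Step 4: m_dot = Q_total / (cp * dT) = 60.492 / (4186 * 14.17) = 0.001020 kg/s

0.001020 kg/s


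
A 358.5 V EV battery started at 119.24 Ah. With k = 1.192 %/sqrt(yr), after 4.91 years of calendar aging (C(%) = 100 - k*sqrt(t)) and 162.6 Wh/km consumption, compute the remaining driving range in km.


Step 1: capacity retention = 100 - 1.192 * sqrt(4.91) = 100 - 1.192 * 2.2159 = 97.359%
Step 2: C_now = 119.24 * 97.359/100 = 116.09 Ah
Step 3: E_pack = V * C_now = 358.5 * 116.09 = 41618 Wh
Step 4: range = E_pack / consumption = 41618 / 162.6 = 256.0 km

256.0 km


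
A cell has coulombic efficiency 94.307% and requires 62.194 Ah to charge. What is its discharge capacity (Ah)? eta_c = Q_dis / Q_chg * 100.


Q_dis = eta/100 * Q_chg = 94.307/100 * 62.194 = 58.65 Ah

58.65 Ah


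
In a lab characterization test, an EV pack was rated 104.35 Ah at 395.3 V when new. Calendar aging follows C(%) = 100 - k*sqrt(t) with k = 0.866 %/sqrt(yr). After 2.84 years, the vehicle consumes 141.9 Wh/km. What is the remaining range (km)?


Step 1: capacity retention = 100 - 0.866 * sqrt(2.84) = 100 - 0.866 * 1.6852 = 98.541%
Step 2: C_now = 104.35 * 98.541/100 = 102.83 Ah
Step 3: E_pack = V * C_now = 395.3 * 102.83 = 40649 Wh
Step 4: range = E_pack / consumption = 40649 / 141.9 = 286.5 km

286.5 km


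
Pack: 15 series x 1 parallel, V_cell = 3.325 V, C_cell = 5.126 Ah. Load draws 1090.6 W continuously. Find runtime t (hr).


Step 1: E_pack = Ns * V_cell * Np * C_cell = 15 * 3.325 * 1 * 5.126 = 255.66 Wh
Step 2: t = E_pack / P = 255.66 / 1090.6 = 0.2344 hr

0.2344 hr


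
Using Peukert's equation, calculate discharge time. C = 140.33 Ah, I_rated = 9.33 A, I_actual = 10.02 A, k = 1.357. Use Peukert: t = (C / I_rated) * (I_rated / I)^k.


t_rated = C / I_rated = 140.33 / 9.33 = 15.041 hr
(I_rated/I)^k = (0.93114)^1.357 = 0.90772
t = t_rated * (I_rated/I)^k = 15.041 * 0.90772 = 13.65 hr

13.65 hr


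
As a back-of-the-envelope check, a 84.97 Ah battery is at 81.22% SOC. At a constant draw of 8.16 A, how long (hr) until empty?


Step 1: remaining = SOC/100 * C_total = 81.22/100 * 84.97 = 69.013 Ah
Step 2: t = remaining / I = 69.013 / 8.16 = 8.457 hr

8.457 hr


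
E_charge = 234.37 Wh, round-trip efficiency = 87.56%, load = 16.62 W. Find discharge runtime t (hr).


Step 1: E_discharge = eta/100 * E_charge = 87.56/100 * 234.37 = 205.21 Wh
Step 2: t = E_discharge / P = 205.21 / 16.62 = 12.35 hr

12.35 hr


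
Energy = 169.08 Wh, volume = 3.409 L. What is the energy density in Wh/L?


ED = E / V = 169.08 / 3.409 = 49.60 Wh/L

49.60 Wh/L


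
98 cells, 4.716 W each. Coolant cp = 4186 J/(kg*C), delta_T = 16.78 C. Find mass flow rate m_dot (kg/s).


Q_total = 98 * 4.716 = 462.17 W
m_dot = Q_total / (cp * dT) = 462.17 / (4186 * 16.78) = 0.006580 kg/s

0.006580 kg/s


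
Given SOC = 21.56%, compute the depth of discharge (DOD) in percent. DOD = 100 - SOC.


Complement of SOC: DOD = 100% - 21.56% = 78.44%

78.44%


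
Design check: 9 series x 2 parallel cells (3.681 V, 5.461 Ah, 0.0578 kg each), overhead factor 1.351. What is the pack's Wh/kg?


Step 1: V_pack = 9 * 3.681 = 33.129 V
Step 2: C_pack = 2 * 5.461 = 10.922 Ah
Step 3: E_pack = V_pack * C_pack = 33.129 * 10.922 = 361.83 Wh
Step 4: m_pack = 9 * 2 * 0.0578 * 1.351 = 1.4056 kg
Step 5: ED = E_pack / m_pack = 361.83 / 1.4056 = 257.4 Wh/kg

257.4 Wh/kg


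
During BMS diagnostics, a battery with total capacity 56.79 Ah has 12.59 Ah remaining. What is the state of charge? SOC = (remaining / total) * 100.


SOC% = 12.59 / 56.79 * 100 = 22.17%

22.17%


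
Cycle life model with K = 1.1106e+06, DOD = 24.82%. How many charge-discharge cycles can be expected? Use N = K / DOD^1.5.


DOD^1.5 = 123.65
N = K / DOD^1.5 = 1.1106e+06 / 123.65 = 8982

8982 cycles


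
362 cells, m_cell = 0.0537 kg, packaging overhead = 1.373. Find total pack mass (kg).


m_pack = n * m_cell * overhead = 362 * 0.0537 * 1.373 = 26.69 kg

26.69 kg


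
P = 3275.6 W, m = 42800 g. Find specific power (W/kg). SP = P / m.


Convert: m = 42800 g = 42.8 kg
Specific power = 3275.6 W / 42.8 kg = 76.53 W/kg

76.53 W/kg


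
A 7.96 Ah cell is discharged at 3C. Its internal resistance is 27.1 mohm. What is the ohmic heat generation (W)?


Convert: R = 27.1 mohm = 0.0271 ohm
Step 1: I = C_rate * capacity = 3 * 7.96 = 23.88 A
Step 2: Q = I^2 * R = 23.88^2 * 0.0271 = 570.25 * 0.0271 = 15.45 W

15.45 W


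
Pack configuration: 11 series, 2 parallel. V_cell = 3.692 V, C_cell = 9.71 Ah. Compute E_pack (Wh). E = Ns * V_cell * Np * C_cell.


E = Ns * Vcell * Np * Ccell = 11 * 3.692 * 2 * 9.71 = 788.7 Wh

788.7 Wh


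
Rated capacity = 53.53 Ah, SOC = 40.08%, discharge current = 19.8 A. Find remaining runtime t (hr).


Step 1: remaining = SOC/100 * C_total = 40.08/100 * 53.53 = 21.455 Ah
Step 2: t = remaining / I = 21.455 / 19.8 = 1.084 hr

1.084 hr


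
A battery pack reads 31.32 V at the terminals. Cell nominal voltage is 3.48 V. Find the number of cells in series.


n = V_pack / V_cell = 31.32 / 3.48 = 9

9


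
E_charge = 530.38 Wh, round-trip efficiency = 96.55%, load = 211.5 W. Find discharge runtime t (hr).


Step 1: E_discharge = eta/100 * E_charge = 96.55/100 * 530.38 = 512.08 Wh
Step 2: t = E_discharge / P = 512.08 / 211.5 = 2.421 hr

2.421 hr


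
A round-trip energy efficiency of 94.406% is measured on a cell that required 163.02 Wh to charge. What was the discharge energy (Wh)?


E_dis = eta/100 * E_chg = 94.406/100 * 163.02 = 153.9 Wh

153.9 Wh


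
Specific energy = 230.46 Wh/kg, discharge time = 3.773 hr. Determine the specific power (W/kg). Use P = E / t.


P_specific = E / t = 230.46 / 3.773 = 61.08 W/kg

61.08 W/kg


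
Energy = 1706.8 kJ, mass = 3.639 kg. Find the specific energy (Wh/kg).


Convert: E = 1706.8 kJ = 474.11 Wh
ED = E / m = 474.11 / 3.639 = 130.3 Wh/kg

130.3 Wh/kg


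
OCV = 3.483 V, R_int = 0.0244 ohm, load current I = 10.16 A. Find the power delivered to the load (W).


Step 1: V_terminal = OCV - I*R = 3.483 - 10.16 * 0.0244 = 3.2351 V
Step 2: P_out = V_terminal * I = 3.2351 * 10.16 = 32.87 W

32.87 W


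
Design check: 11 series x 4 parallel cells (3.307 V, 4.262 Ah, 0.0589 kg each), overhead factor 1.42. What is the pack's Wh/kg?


Step 1: V_pack = 11 * 3.307 = 36.377 V
Step 2: C_pack = 4 * 4.262 = 17.048 Ah
Step 3: E_pack = V_pack * C_pack = 36.377 * 17.048 = 620.16 Wh
Step 4: m_pack = 11 * 4 * 0.0589 * 1.42 = 3.6801 kg
Step 5: ED = E_pack / m_pack = 620.16 / 3.6801 = 168.5 Wh/kg

168.5 Wh/kg


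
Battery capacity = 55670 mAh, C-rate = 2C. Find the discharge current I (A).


Convert: capacity = 55670 mAh = 55.67 Ah
I = C_rate * capacity = 2 * 55.67 = 111.34 A

111.34 A


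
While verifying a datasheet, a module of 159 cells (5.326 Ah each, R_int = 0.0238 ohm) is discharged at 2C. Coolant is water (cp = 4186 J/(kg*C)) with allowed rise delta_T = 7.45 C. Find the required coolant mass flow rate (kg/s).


Step 1: I = 2 * 5.326 = 10.652 A
Step 2: Q_cell = I^2 * R = 10.652^2 * 0.0238 = 2.7005 W
Step 3: Q_total = 159 * 2.7005 = 429.38 W
Step 4: m_dot = Q_total / (cp * dT) = 429.38 / (4186 * 7.45) = 0.01377 kg/s

0.01377 kg/s


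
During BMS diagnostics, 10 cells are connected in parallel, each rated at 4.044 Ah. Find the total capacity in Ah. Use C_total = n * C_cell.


C_total = 10 * 4.044 = 40.44 Ah

40.44 Ah


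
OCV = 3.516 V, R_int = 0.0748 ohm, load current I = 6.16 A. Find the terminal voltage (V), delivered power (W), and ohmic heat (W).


Step 1: V_terminal = OCV - I*R = 3.516 - 6.16 * 0.0748 = 3.0552 V
Step 2: P_out = V_terminal * I = 3.0552 * 6.16 = 18.82 W
Step 3: Q = I^2 * R = 6.16^2 * 0.0748 = 2.838 W

V=3.0552 V, P=18.82 W, Q=2.838 W


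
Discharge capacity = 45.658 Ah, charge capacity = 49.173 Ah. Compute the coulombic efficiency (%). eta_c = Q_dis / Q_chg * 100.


Coulombic efficiency = 45.658/49.173 * 100% = 92.85%

92.85%


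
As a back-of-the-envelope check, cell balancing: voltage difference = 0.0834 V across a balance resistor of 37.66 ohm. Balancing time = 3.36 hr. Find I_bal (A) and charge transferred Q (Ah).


First, Ohm's law: I_bal = 0.0834 V / 37.66 ohm = 0.0022146 A
Then Q = I * t = 0.0022146 A * 3.36 hr = 0.007441 Ah

I=0.0022146 A, Q=0.007441 Ah


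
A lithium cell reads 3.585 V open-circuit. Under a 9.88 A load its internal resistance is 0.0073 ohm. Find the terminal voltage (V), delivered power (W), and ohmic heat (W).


Step 1: V_terminal = OCV - I*R = 3.585 - 9.88 * 0.0073 = 3.5129 V
Step 2: P_out = V_terminal * I = 3.5129 * 9.88 = 34.71 W
Step 3: Q = I^2 * R = 9.88^2 * 0.0073 = 0.7126 W

V=3.5129 V, P=34.71 W, Q=0.7126 W


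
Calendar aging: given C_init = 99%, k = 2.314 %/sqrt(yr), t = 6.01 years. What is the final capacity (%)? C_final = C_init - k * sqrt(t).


Step 1: sqrt(6.01 yr) = 2.4515
Step 2: drop = 2.314 * 2.4515 = 5.6728
Step 3: C_final = 99 - 5.6728 = 93.33%

93.33%


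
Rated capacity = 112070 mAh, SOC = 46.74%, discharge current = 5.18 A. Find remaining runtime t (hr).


Convert: C_total = 112070 mAh = 112.07 Ah
Step 1: remaining = SOC/100 * C_total = 46.74/100 * 112.07 = 52.382 Ah
Step 2: t = remaining / I = 52.382 / 5.18 = 10.11 hr

10.11 hr


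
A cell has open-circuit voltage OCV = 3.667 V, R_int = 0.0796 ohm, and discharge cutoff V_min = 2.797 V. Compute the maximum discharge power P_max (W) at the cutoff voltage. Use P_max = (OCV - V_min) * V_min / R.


dV = OCV - V_min = 0.87 V (so I_max = dV / R)
P_max = dV * V_min / R = 0.87 * 2.797 / 0.0796 = 30.57 W

30.57 W


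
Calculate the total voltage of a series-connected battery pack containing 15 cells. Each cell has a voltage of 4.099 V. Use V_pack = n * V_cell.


With 15 cells in series at 4.099 V each, V_pack = 61.485 V

61.485 V


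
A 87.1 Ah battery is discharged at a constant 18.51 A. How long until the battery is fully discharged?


t = capacity / current = 87.1 / 18.51 = 4.706 hr

4.706 hr


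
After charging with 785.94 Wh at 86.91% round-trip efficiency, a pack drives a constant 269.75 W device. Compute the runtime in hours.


Step 1: E_discharge = eta/100 * E_charge = 86.91/100 * 785.94 = 683.06 Wh
Step 2: t = E_discharge / P = 683.06 / 269.75 = 2.532 hr

2.532 hr


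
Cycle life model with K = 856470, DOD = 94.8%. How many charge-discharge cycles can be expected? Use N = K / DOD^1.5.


DOD^1.5 = 923.02
N = K / DOD^1.5 = 856470 / 923.02 = 927.9

927.9 cycles


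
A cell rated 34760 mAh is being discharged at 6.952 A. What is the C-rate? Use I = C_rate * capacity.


Convert: capacity = 34760 mAh = 34.76 Ah
C_rate = I / capacity = 6.952 / 34.76 = 0.2C

0.2C


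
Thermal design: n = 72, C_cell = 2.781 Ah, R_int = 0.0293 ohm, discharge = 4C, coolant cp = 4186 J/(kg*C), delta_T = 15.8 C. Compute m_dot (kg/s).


Step 1: I = 4 * 2.781 = 11.124 A
Step 2: Q_cell = I^2 * R = 11.124^2 * 0.0293 = 3.6257 W
Step 3: Q_total = 72 * 3.6257 = 261.05 W
Step 4: m_dot = Q_total / (cp * dT) = 261.05 / (4186 * 15.8) = 0.003947 kg/s

0.003947 kg/s


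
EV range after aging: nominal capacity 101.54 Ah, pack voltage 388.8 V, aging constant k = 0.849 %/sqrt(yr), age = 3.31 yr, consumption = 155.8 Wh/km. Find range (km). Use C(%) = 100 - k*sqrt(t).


Step 1: capacity retention = 100 - 0.849 * sqrt(3.31) = 100 - 0.849 * 1.8193 = 98.455%
Step 2: C_now = 101.54 * 98.455/100 = 99.971 Ah
Step 3: E_pack = V * C_now = 388.8 * 99.971 = 38869 Wh
Step 4: range = E_pack / consumption = 38869 / 155.8 = 249.5 km

249.5 km


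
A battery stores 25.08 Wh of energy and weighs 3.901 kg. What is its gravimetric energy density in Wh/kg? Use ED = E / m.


Specific energy = 25.08 Wh / 3.901 kg = 6.429 Wh/kg

6.429 Wh/kg


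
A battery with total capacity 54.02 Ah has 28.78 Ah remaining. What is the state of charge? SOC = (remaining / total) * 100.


SOC% = 28.78 / 54.02 * 100 = 53.28%

53.28%


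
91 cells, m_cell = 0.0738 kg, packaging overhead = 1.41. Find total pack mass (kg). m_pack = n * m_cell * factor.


m_pack = n * m_cell * overhead = 91 * 0.0738 * 1.41 = 9.469 kg

9.469 kg


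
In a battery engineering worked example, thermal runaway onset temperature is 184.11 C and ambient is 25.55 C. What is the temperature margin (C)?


Safety margin = 184.11 C - 25.55 C = 158.56 C

158.56 C


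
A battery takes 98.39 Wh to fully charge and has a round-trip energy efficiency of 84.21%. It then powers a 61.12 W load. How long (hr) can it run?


Step 1: E_discharge = eta/100 * E_charge = 84.21/100 * 98.39 = 82.854 Wh
Step 2: t = E_discharge / P = 82.854 / 61.12 = 1.356 hr

1.356 hr


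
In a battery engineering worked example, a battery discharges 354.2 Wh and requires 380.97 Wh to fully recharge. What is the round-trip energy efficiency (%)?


Round-trip efficiency = 354.2/380.97 * 100% = 92.97%

92.97%


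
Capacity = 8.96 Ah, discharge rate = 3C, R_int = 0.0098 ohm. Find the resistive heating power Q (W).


Step 1: I = C_rate * capacity = 3 * 8.96 = 26.88 A
Step 2: Q = I^2 * R = 26.88^2 * 0.0098 = 722.53 * 0.0098 = 7.081 W

7.081 W


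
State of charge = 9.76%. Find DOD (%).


DOD = 100 - SOC = 100 - 9.76 = 90.24%

90.24%


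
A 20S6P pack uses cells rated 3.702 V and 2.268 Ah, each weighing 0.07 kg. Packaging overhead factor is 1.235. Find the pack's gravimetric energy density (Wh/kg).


Step 1: V_pack = 20 * 3.702 = 74.04 V
Step 2: C_pack = 6 * 2.268 = 13.608 Ah
Step 3: E_pack = V_pack * C_pack = 74.04 * 13.608 = 1007.5 Wh
Step 4: m_pack = 20 * 6 * 0.07 * 1.235 = 10.374 kg
Step 5: ED = E_pack / m_pack = 1007.5 / 10.374 = 97.12 Wh/kg

97.12 Wh/kg


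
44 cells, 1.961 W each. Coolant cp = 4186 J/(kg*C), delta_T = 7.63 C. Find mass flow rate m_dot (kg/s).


Q_total = 44 * 1.961 = 86.284 W
m_dot = Q_total / (cp * dT) = 86.284 / (4186 * 7.63) = 0.002702 kg/s

0.002702 kg/s


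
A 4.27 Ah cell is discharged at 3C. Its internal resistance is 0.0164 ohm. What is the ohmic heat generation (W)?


Step 1: I = C_rate * capacity = 3 * 4.27 = 12.81 A
Step 2: Q = I^2 * R = 12.81^2 * 0.0164 = 164.1 * 0.0164 = 2.691 W

2.691 W


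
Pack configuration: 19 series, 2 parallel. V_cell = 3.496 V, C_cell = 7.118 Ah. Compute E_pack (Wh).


E = Ns * Vcell * Np * Ccell = 19 * 3.496 * 2 * 7.118 = 945.6 Wh

945.6 Wh


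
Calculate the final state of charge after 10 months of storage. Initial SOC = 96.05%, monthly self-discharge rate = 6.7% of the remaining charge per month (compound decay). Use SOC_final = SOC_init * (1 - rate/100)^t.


Monthly retention factor = 1 - 6.7/100 = 0.933
Over 10 months: factor^10 = 0.49982
SOC_final = 96.05 * 0.49982 = 48.01%

48.01%


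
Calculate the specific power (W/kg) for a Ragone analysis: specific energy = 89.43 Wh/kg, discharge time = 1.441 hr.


P_specific = E / t = 89.43 / 1.441 = 62.06 W/kg

62.06 W/kg


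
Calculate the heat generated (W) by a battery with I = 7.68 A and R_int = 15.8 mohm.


Convert: R = 15.8 mohm = 0.0158 ohm
I^2 = 58.982
Q = 58.982 * 0.0158 = 0.9319 W

0.9319 W


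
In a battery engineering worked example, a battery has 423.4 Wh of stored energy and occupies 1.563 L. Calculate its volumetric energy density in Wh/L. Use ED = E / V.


Volumetric ED = 423.4 Wh / 1.563 L = 270.9 Wh/L

270.9 Wh/L


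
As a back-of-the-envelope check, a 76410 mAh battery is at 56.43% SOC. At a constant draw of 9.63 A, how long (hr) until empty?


Convert: C_total = 76410 mAh = 76.41 Ah
Step 1: remaining = SOC/100 * C_total = 56.43/100 * 76.41 = 43.118 Ah
Step 2: t = remaining / I = 43.118 / 9.63 = 4.477 hr

4.477 hr


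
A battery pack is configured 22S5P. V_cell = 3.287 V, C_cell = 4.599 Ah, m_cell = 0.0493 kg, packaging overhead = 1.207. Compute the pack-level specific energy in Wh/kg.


Step 1: V_pack = 22 * 3.287 = 72.314 V
Step 2: C_pack = 5 * 4.599 = 22.995 Ah
Step 3: E_pack = V_pack * C_pack = 72.314 * 22.995 = 1662.9 Wh
Step 4: m_pack = 22 * 5 * 0.0493 * 1.207 = 6.5456 kg
Step 5: ED = E_pack / m_pack = 1662.9 / 6.5456 = 254.0 Wh/kg

254.0 Wh/kg


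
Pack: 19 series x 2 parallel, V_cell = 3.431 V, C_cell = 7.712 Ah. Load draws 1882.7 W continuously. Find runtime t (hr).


Step 1: E_pack = Ns * V_cell * Np * C_cell = 19 * 3.431 * 2 * 7.712 = 1005.5 Wh
Step 2: t = E_pack / P = 1005.5 / 1882.7 = 0.5341 hr

0.5341 hr


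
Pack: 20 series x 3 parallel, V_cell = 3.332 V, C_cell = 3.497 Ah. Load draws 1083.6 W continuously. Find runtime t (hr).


Step 1: E_pack = Ns * V_cell * Np * C_cell = 20 * 3.332 * 3 * 3.497 = 699.12 Wh
Step 2: t = E_pack / P = 699.12 / 1083.6 = 0.6452 hr

0.6452 hr


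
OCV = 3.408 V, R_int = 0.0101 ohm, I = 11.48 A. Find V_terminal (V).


IR drop = 11.48 * 0.0101 = 0.11595 V
V = 3.408 - 0.11595 = 3.292 V

3.292 V


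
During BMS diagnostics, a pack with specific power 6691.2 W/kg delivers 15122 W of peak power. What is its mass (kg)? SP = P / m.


m = P / SP = 15122 / 6691.2 = 2.260 kg

2.260 kg


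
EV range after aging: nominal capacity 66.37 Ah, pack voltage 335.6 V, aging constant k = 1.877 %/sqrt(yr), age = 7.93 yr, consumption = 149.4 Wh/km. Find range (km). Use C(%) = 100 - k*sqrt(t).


Step 1: capacity retention = 100 - 1.877 * sqrt(7.93) = 100 - 1.877 * 2.816 = 94.714%
Step 2: C_now = 66.37 * 94.714/100 = 62.862 Ah
Step 3: E_pack = V * C_now = 335.6 * 62.862 = 21096 Wh
Step 4: range = E_pack / consumption = 21096 / 149.4 = 141.2 km

141.2 km


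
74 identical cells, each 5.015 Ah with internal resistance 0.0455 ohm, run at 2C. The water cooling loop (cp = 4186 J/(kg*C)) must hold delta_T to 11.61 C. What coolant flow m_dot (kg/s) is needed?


Step 1: I = 2 * 5.015 = 10.03 A
Step 2: Q_cell = I^2 * R = 10.03^2 * 0.0455 = 4.5773 W
Step 3: Q_total = 74 * 4.5773 = 338.72 W
Step 4: m_dot = Q_total / (cp * dT) = 338.72 / (4186 * 11.61) = 0.006970 kg/s

0.006970 kg/s
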